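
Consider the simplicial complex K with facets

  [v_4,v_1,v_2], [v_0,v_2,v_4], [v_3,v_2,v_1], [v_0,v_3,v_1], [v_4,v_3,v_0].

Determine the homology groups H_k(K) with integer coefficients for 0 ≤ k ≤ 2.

We work with the vertex ordering v_0 < v_1 < v_2 < v_3 < v_4. The simplices of K, each written with vertices in increasing order, are:

  0-simplices (5): [v_0], [v_1], [v_2], [v_3], [v_4]
  1-simplices (10): [v_0,v_1], [v_0,v_2], [v_0,v_3], [v_0,v_4], [v_1,v_2], [v_1,v_3], [v_1,v_4], [v_2,v_3], [v_2,v_4], [v_3,v_4]
  2-simplices (5): [v_0,v_1,v_3], [v_0,v_2,v_4], [v_0,v_3,v_4], [v_1,v_2,v_3], [v_1,v_2,v_4]

so the chain groups are C_0 ≅ Z^5, C_1 ≅ Z^10, C_2 ≅ Z^5.

The boundary map ∂_1: C_1 → C_0 sends each edge [p,q] (with p < q) to q − p. For instance
  ∂[v_0,v_2] = [v_2] − [v_0].
As a 5×10 matrix over Z this has rank 4, with invariant factors (1,1,1,1).

∂_2: C_2 → C_1 sends each 2-simplex [p,q,r] to [q,r] − [p,r] + [p,q]. For instance
  ∂[v_0,v_3,v_4] = [v_3,v_4] − [v_0,v_4] + [v_0,v_3],
  ∂[v_1,v_2,v_3] = [v_2,v_3] − [v_1,v_3] + [v_1,v_2].
The resulting 10×5 matrix has rank 5, and its Smith normal form has invariant factors (1,1,1,1,1).

Now H_k = ker ∂_k / im ∂_{k+1}, so:

  H_0: rank C_0 − rank ∂_1 = 5 − 4 = 1, and the invariant factors of ∂_1 are all 1, so H_0 = Z.
  H_1: rank ker ∂_1 − rank ∂_2 = (10 − 4) − 5 = 1, and the invariant factors of ∂_2 are all 1, so H_1 = Z.
  H_2: rank ker ∂_2 − rank ∂_3 = (5 − 5) − 0 = 0, and there is no ∂_3, so H_2 = 0.

H_0 ≅ Z,  H_1 ≅ Z,  H_2 = 0.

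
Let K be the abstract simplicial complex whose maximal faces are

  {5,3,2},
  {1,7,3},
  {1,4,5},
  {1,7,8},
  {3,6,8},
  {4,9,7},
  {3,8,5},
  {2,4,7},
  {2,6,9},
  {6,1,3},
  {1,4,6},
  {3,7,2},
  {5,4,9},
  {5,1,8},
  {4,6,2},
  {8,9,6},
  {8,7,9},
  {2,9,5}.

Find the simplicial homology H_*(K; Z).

Order the vertices as 1 < 2 < 3 < 4 < 5 < 6 < 7 < 8 < 9. Listing each simplex with vertices in this order, K has dimension 2 with simplices:

  0-simplices (9): [1], [2], [3], [4], [5], [6], [7], [8], [9]
  1-simplices (27): (27 of them)
  2-simplices (18): [1,3,6], [1,3,7], [1,4,5], [1,4,6], [1,5,8], [1,7,8], [2,3,5], [2,3,7], [2,4,6], [2,4,7], [2,5,9], [2,6,9], [3,5,8], [3,6,8], [4,5,9], [4,7,9], [6,8,9], [7,8,9]

Hence C_0 ≅ Z^9, C_1 ≅ Z^27, C_2 ≅ Z^18.

∂_1: C_1 → C_0 maps an edge to its endpoints' difference, ∂[p,q] = q − p. For instance
  ∂[1,6] = [6] − [1].
This gives a 9×27 integer matrix of rank 8; reducing to Smith normal form yields diagonal entries (1,1,1,1,1,1,1,1).

The boundary map ∂_2: C_2 → C_1 acts by ∂[p,q,r] = [q,r] − [p,r] + [p,q]. For instance
  ∂[2,3,7] = [3,7] − [2,7] + [2,3],
  ∂[3,6,8] = [6,8] − [3,8] + [3,6].
As a 27×18 matrix over Z this has rank 18, with invariant factors (1,1,1,1,1,1,1,1,1,1,1,1,1,1,1,1,1,2).

From H_k ≅ ker(∂_k) / im(∂_{k+1}) we obtain:

  H_0: rank C_0 − rank ∂_1 = 9 − 8 = 1, and the invariant factors of ∂_1 are all 1, so H_0 ≅ Z.
  H_1: rank ker ∂_1 − rank ∂_2 = (27 − 8) − 18 = 1, and ∂_2 has invariant factor 2 > 1, so H_1 ≅ Z ⊕ Z/2.
  H_2: rank ker ∂_2 − rank ∂_3 = (18 − 18) − 0 = 0, and there is no ∂_3, so H_2 ≅ 0.

H_0 = Z,  H_1 = Z ⊕ Z/2,  H_2 = 0.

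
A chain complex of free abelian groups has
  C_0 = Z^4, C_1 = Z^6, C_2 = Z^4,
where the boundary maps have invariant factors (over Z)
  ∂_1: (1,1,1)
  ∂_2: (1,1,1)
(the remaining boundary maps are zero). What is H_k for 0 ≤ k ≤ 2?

H_0 ≅ Z,  H_1 = 0,  H_2 ≅ Z.

H_0: b_0 = 4 − 0 − 3 = 1; torsion from ∂_1 factors > 1: none. So H_0 ≅ Z.
H_1: b_1 = 6 − 3 − 3 = 0; torsion from ∂_2 factors > 1: none. So H_1 ≅ 0.
H_2: b_2 = 4 − 3 − 0 = 1; torsion from ∂_3 factors > 1: none. So H_2 ≅ Z.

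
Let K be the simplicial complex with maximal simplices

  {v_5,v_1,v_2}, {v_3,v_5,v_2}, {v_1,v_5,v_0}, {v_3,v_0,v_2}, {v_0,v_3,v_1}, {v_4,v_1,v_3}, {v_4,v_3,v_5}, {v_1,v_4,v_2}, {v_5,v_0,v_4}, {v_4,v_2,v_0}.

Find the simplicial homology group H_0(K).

Take the total order v_0 < v_1 < v_2 < v_3 < v_4 < v_5 on the vertex set. Then K (dimension 2) consists of the simplices:

  0-simplices (6): [v_0], [v_1], [v_2], [v_3], [v_4], [v_5]
  1-simplices (15): (15 of them)
  2-simplices (10): [v_0,v_1,v_3], [v_0,v_1,v_5], [v_0,v_2,v_3], [v_0,v_2,v_4], [v_0,v_4,v_5], [v_1,v_2,v_4], [v_1,v_2,v_5], [v_1,v_3,v_4], [v_2,v_3,v_5], [v_3,v_4,v_5]

Hence C_0 ≅ Z^6, C_1 ≅ Z^15, C_2 ≅ Z^10.

∂_1: C_1 → C_0 maps an edge to its endpoints' difference, ∂[p,q] = q − p.
The resulting 6×15 matrix has rank 5, and its Smith normal form has invariant factors (1,1,1,1,1).

Boundary ∂_2: C_2 → C_1 acts by ∂[p,q,r] = [q,r] − [p,r] + [p,q]. For instance
  ∂[v_1,v_2,v_5] = [v_2,v_5] − [v_1,v_5] + [v_1,v_2],
  ∂[v_0,v_2,v_4] = [v_2,v_4] − [v_0,v_4] + [v_0,v_2].
The resulting 15×10 matrix has rank 10, and its Smith normal form has invariant factors (1,1,1,1,1,1,1,1,1,2).

From H_k ≅ ker(∂_k) / im(∂_{k+1}) we obtain:

  H_0: rank C_0 − rank ∂_1 = 6 − 5 = 1, and the invariant factors of ∂_1 are all 1, so H_0 ≅ Z.

H_0 ≅ Z.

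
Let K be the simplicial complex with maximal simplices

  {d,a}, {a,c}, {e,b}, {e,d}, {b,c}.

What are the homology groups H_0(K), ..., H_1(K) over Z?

H_0 ≅ Z,  H_1 ≅ Z.

Fix the vertex order a < b < c < d < e and write every simplex with vertices in increasing order. Then dim K = 1 and the simplices of K are:

  0-simplices (5): a, b, c, d, e
  1-simplices (5): ac, ad, bc, be, de

giving chain groups C_0 ≅ Z^5, C_1 ≅ Z^5.

The boundary map ∂_1: C_1 → C_0 is given by ∂[p,q] = [q] − [p].
As a 5×5 matrix over Z this has rank 4, with invariant factors (1,1,1,1).

From H_k ≅ ker(∂_k) / im(∂_{k+1}) we obtain:

  H_0: rank C_0 − rank ∂_1 = 5 − 4 = 1, and the invariant factors of ∂_1 are all 1, so H_0 ≅ Z.
  H_1: rank ker ∂_1 − rank ∂_2 = (5 − 4) − 0 = 1, and there is no ∂_2, so H_1 ≅ Z.

(K is a triangulation of the circle S^1.)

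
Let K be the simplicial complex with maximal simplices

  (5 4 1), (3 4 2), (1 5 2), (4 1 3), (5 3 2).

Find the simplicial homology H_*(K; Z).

Take the total order 1 < 2 < 3 < 4 < 5 on the vertex set. Then K (dimension 2) consists of the simplices:

  0-simplices (5): [1], [2], [3], [4], [5]
  1-simplices (10): [1,2], [1,3], [1,4], [1,5], [2,3], [2,4], [2,5], [3,4], [3,5], [4,5]
  2-simplices (5): [1,2,5], [1,3,4], [1,4,5], [2,3,4], [2,3,5]

giving chain groups C_0 ≅ Z^5, C_1 ≅ Z^10, C_2 ≅ Z^5.

∂_1: C_1 → C_0 is given by ∂[p,q] = [q] − [p]. For instance
  ∂[2,5] = [5] − [2].
This gives a 5×10 integer matrix of rank 4; reducing to Smith normal form yields diagonal entries (1,1,1,1).

∂_2: C_2 → C_1 sends each 2-simplex [p,q,r] to [q,r] − [p,r] + [p,q]. For instance
  ∂[2,3,4] = [3,4] − [2,4] + [2,3],
  ∂[1,2,5] = [2,5] − [1,5] + [1,2].
The resulting 10×5 matrix has rank 5, and its Smith normal form has invariant factors (1,1,1,1,1).

Reading off H_k = ker ∂_k / im ∂_{k+1}:

  H_0: rank C_0 − rank ∂_1 = 5 − 4 = 1, and the invariant factors of ∂_1 are all 1, so H_0 = Z.
  H_1: rank ker ∂_1 − rank ∂_2 = (10 − 4) − 5 = 1, and the invariant factors of ∂_2 are all 1, so H_1 = Z.
  H_2: rank ker ∂_2 − rank ∂_3 = (5 − 5) − 0 = 0, and there is no ∂_3, so H_2 = 0.

(K is a triangulation of the Möbius band.)

H_0 ≅ Z,  H_1 ≅ Z,  H_2 = 0.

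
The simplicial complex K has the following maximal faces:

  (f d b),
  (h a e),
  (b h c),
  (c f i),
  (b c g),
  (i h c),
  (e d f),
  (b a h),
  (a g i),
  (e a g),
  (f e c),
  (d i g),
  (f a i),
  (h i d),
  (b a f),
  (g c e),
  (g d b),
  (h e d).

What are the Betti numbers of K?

b_0 = 1, b_1 = 2, b_2 = 1.

Fix the vertex order a < b < c < d < e < f < g < h < i and write every simplex with vertices in increasing order. Then dim K = 2 and the simplices of K are:

  0-simplices (9): a, b, c, d, e, f, g, h, i
  1-simplices (27): ab, ae, af, ag, ah, ai, bc, bd, bf, bg, bh, ce, cf, cg, ch, ci, de, df, dg, dh, di, ef, eg, eh, fi, gi, hi
  2-simplices (18): abf, abh, aeg, aeh, afi, agi, bcg, bch, bdf, bdg, cef, ceg, cfi, chi, def, deh, dgi, dhi

giving chain groups C_0 ≅ Z^9, C_1 ≅ Z^27, C_2 ≅ Z^18.

∂_1: C_1 → C_0 maps an edge to its endpoints' difference, ∂[p,q] = q − p. For instance
  ∂ci = i − c.
This gives a 9×27 integer matrix of rank 8; reducing to Smith normal form yields diagonal entries (1,1,1,1,1,1,1,1).

The boundary map ∂_2: C_2 → C_1 acts by ∂[p,q,r] = [q,r] − [p,r] + [p,q]. For instance
  ∂bch = ch − bh + bc,
  ∂dhi = hi − di + dh.
The resulting 27×18 matrix has rank 17, and its Smith normal form has invariant factors (1,1,1,1,1,1,1,1,1,1,1,1,1,1,1,1,1).

Reading off H_k = ker ∂_k / im ∂_{k+1}:

  H_0: rank C_0 − rank ∂_1 = 9 − 8 = 1, and the invariant factors of ∂_1 are all 1, so H_0 ≅ Z.
  H_1: rank ker ∂_1 − rank ∂_2 = (27 − 8) − 17 = 2, and the invariant factors of ∂_2 are all 1, so H_1 ≅ Z^2.
  H_2: rank ker ∂_2 − rank ∂_3 = (18 − 17) − 0 = 1, and there is no ∂_3, so H_2 ≅ Z.

As a check, the Euler characteristic is 9 − 27 + 18 = 0, which agrees with 1 − 2 + 1 = 0.
(K is a triangulation of the torus T^2.)

Hence the Betti numbers are b_0 = 1, b_1 = 2, b_2 = 1.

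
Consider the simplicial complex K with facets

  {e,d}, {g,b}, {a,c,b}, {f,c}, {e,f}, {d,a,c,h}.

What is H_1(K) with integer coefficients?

Take the total order a < b < c < d < e < f < g < h on the vertex set. Then K (dimension 3) consists of the simplices:

  0-simplices (8): a, b, c, d, e, f, g, h
  1-simplices (12): ab, ac, ad, ah, bc, bg, cd, cf, ch, de, dh, ef
  2-simplices (5): abc, acd, ach, adh, cdh
  3-simplices (1): acdh

so the chain groups are C_0 ≅ Z^8, C_1 ≅ Z^12, C_2 ≅ Z^5, C_3 ≅ Z^1.

∂_1: C_1 → C_0 maps an edge to its endpoints' difference, ∂[p,q] = q − p.
The resulting 8×12 matrix has rank 7, and its Smith normal form has invariant factors (1,1,1,1,1,1,1).

Boundary ∂_2: C_2 → C_1 maps a triangle to the signed sum of its edges. For instance
  ∂abc = bc − ac + ab,
  ∂ach = ch − ah + ac.
This gives a 12×5 integer matrix of rank 4; reducing to Smith normal form yields diagonal entries (1,1,1,1).

∂_3: C_3 → C_2 sends each 3-simplex σ to the alternating sum Σ_i (−1)^i (σ with its i-th vertex removed). For instance
  ∂acdh = cdh − adh + ach − acd.
The resulting 5×1 matrix has rank 1, and its Smith normal form has invariant factors (1).

From H_k ≅ ker(∂_k) / im(∂_{k+1}) we obtain:

  H_1: rank ker ∂_1 − rank ∂_2 = (12 − 7) − 4 = 1, and the invariant factors of ∂_2 are all 1, so H_1 = Z.

H_1 = Z.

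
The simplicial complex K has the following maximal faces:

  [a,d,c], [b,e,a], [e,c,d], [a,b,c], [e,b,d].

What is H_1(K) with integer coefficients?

We work with the vertex ordering a < b < c < d < e. The simplices of K, each written with vertices in increasing order, are:

  0-simplices (5): a, b, c, d, e
  1-simplices (10): ab, ac, ad, ae, bc, bd, be, cd, ce, de
  2-simplices (5): abc, abe, acd, bde, cde

Hence C_0 ≅ Z^5, C_1 ≅ Z^10, C_2 ≅ Z^5.

The boundary map ∂_1: C_1 → C_0 maps an edge to its endpoints' difference, ∂[p,q] = q − p.
The 5×10 boundary matrix has rank 4 and Smith normal form diag(1,1,1,1).

Boundary ∂_2: C_2 → C_1 maps a triangle to the signed sum of its edges. For instance
  ∂abc = bc − ac + ab,
  ∂acd = cd − ad + ac.
As a 10×5 matrix over Z this has rank 5, with invariant factors (1,1,1,1,1).

Now H_k = ker ∂_k / im ∂_{k+1}, so:

  H_1: rank ker ∂_1 − rank ∂_2 = (10 − 4) − 5 = 1, and the invariant factors of ∂_2 are all 1, so H_1 = Z.

H_1 ≅ Z.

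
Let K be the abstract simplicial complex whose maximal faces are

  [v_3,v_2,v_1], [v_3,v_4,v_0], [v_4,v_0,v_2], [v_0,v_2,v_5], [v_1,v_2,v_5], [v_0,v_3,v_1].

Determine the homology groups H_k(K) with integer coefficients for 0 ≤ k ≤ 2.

Fix the vertex order v_0 < v_1 < v_2 < v_3 < v_4 < v_5 and write every simplex with vertices in increasing order. Then dim K = 2 and the simplices of K are:

  0-simplices (6): [v_0], [v_1], [v_2], [v_3], [v_4], [v_5]
  1-simplices (12): [v_0,v_1], [v_0,v_2], [v_0,v_3], [v_0,v_4], [v_0,v_5], [v_1,v_2], [v_1,v_3], [v_1,v_5], [v_2,v_3], [v_2,v_4], [v_2,v_5], [v_3,v_4]
  2-simplices (6): [v_0,v_1,v_3], [v_0,v_2,v_4], [v_0,v_2,v_5], [v_0,v_3,v_4], [v_1,v_2,v_3], [v_1,v_2,v_5]

Hence C_0 ≅ Z^6, C_1 ≅ Z^12, C_2 ≅ Z^6.

∂_1: C_1 → C_0 is given by ∂[p,q] = [q] − [p]. For instance
  ∂[v_2,v_3] = [v_3] − [v_2].
The 6×12 boundary matrix has rank 5 and Smith normal form diag(1,1,1,1,1).

Boundary ∂_2: C_2 → C_1 acts by ∂[p,q,r] = [q,r] − [p,r] + [p,q]. For instance
  ∂[v_1,v_2,v_3] = [v_2,v_3] − [v_1,v_3] + [v_1,v_2],
  ∂[v_0,v_2,v_4] = [v_2,v_4] − [v_0,v_4] + [v_0,v_2].
The resulting 12×6 matrix has rank 6, and its Smith normal form has invariant factors (1,1,1,1,1,1).

Now H_k = ker ∂_k / im ∂_{k+1}, so:

  H_0: rank C_0 − rank ∂_1 = 6 − 5 = 1, and the invariant factors of ∂_1 are all 1, so H_0 = Z.
  H_1: rank ker ∂_1 − rank ∂_2 = (12 − 5) − 6 = 1, and the invariant factors of ∂_2 are all 1, so H_1 = Z.
  H_2: rank ker ∂_2 − rank ∂_3 = (6 − 6) − 0 = 0, and there is no ∂_3, so H_2 = 0.

(K is a triangulation of the cylinder S^1 x I.)

H_0 = Z,  H_1 = Z,  H_2 = 0.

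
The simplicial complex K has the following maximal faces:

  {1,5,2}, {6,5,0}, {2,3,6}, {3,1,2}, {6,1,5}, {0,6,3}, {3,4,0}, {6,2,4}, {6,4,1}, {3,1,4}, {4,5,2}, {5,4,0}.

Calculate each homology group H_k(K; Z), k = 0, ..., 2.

H_0 ≅ Z,  H_1 ≅ Z/2Z,  H_2 = 0.

Order the vertices as 0 < 1 < 2 < 3 < 4 < 5 < 6. Listing each simplex with vertices in this order, K has dimension 2 with simplices:

  0-simplices (7): [0], [1], [2], [3], [4], [5], [6]
  1-simplices (18): [0,3], [0,4], [0,5], [0,6], [1,2], [1,3], [1,4], [1,5], [1,6], [2,3], [2,4], [2,5], [2,6], [3,4], [3,6], [4,5], [4,6], [5,6]
  2-simplices (12): [0,3,4], [0,3,6], [0,4,5], [0,5,6], [1,2,3], [1,2,5], [1,3,4], [1,4,6], [1,5,6], [2,3,6], [2,4,5], [2,4,6]

giving chain groups C_0 ≅ Z^7, C_1 ≅ Z^18, C_2 ≅ Z^12.

∂_1: C_1 → C_0 sends each edge [p,q] (with p < q) to q − p. For instance
  ∂[0,3] = [3] − [0].
This gives a 7×18 integer matrix of rank 6; reducing to Smith normal form yields diagonal entries (1,1,1,1,1,1).

∂_2: C_2 → C_1 acts by ∂[p,q,r] = [q,r] − [p,r] + [p,q]. For instance
  ∂[2,4,6] = [4,6] − [2,6] + [2,4],
  ∂[2,4,5] = [4,5] − [2,5] + [2,4].
This gives a 18×12 integer matrix of rank 12; reducing to Smith normal form yields diagonal entries (1,1,1,1,1,1,1,1,1,1,1,2).

Now H_k = ker ∂_k / im ∂_{k+1}, so:

  H_0: rank C_0 − rank ∂_1 = 7 − 6 = 1, and the invariant factors of ∂_1 are all 1, so H_0 ≅ Z.
  H_1: rank ker ∂_1 − rank ∂_2 = (18 − 6) − 12 = 0, and ∂_2 has invariant factor 2 > 1, so H_1 ≅ Z/2Z.
  H_2: rank ker ∂_2 − rank ∂_3 = (12 − 12) − 0 = 0, and there is no ∂_3, so H_2 ≅ 0.

As a check, the Euler characteristic is 7 − 18 + 12 = 1, which agrees with 1 − 0 + 0 = 1.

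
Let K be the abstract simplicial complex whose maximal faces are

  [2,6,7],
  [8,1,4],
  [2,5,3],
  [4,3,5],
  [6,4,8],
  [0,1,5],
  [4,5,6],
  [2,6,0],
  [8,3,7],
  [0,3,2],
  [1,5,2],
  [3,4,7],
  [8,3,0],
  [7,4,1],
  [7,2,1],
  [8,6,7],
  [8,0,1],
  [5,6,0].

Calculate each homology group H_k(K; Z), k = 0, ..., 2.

H_0 ≅ Z,  H_1 ≅ Z ⊕ Z/2Z,  H_2 = 0.

Fix the vertex order 0 < 1 < 2 < 3 < 4 < 5 < 6 < 7 < 8 and write every simplex with vertices in increasing order. Then dim K = 2 and the simplices of K are:

  0-simplices (9): [0], [1], [2], [3], [4], [5], [6], [7], [8]
  1-simplices (27): (27 of them)
  2-simplices (18): [0,1,5], [0,1,8], [0,2,3], [0,2,6], [0,3,8], [0,5,6], [1,2,5], [1,2,7], [1,4,7], [1,4,8], [2,3,5], [2,6,7], [3,4,5], [3,4,7], [3,7,8], [4,5,6], [4,6,8], [6,7,8]

giving chain groups C_0 ≅ Z^9, C_1 ≅ Z^27, C_2 ≅ Z^18.

∂_1: C_1 → C_0 sends each edge [p,q] (with p < q) to q − p. For instance
  ∂[2,7] = [7] − [2].
As a 9×27 matrix over Z this has rank 8, with invariant factors (1,1,1,1,1,1,1,1).

∂_2: C_2 → C_1 maps a triangle to the signed sum of its edges. For instance
  ∂[0,2,3] = [2,3] − [0,3] + [0,2],
  ∂[2,6,7] = [6,7] − [2,7] + [2,6].
This gives a 27×18 integer matrix of rank 18; reducing to Smith normal form yields diagonal entries (1,1,1,1,1,1,1,1,1,1,1,1,1,1,1,1,1,2).

Now H_k = ker ∂_k / im ∂_{k+1}, so:

  H_0: rank C_0 − rank ∂_1 = 9 − 8 = 1, and the invariant factors of ∂_1 are all 1, so H_0 ≅ Z.
  H_1: rank ker ∂_1 − rank ∂_2 = (27 − 8) − 18 = 1, and ∂_2 has invariant factor 2 > 1, so H_1 ≅ Z ⊕ Z/2Z.
  H_2: rank ker ∂_2 − rank ∂_3 = (18 − 18) − 0 = 0, and there is no ∂_3, so H_2 ≅ 0.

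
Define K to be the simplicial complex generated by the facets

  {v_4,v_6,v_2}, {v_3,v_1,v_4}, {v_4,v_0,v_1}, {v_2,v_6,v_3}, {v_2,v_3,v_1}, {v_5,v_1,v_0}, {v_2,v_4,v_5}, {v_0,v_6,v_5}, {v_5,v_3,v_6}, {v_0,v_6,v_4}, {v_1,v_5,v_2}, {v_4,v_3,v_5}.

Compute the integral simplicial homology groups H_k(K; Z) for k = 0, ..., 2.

K has 7 vertices, 18 edges, 12 triangles.
rank ∂_0 = 0, rank ∂_1 = 6 ⇒ b_0 = 7 − 0 − 6 = 1; all invariant factors of ∂_1 are 1 so no torsion. So H_0 = Z.
rank ∂_1 = 6, rank ∂_2 = 12 ⇒ b_1 = 18 − 6 − 12 = 0; ∂_2 has invariant factor(s) [2] giving torsion. So H_1 = Z/2.
rank ∂_2 = 12, rank ∂_3 = 0 ⇒ b_2 = 12 − 12 − 0 = 0. So H_2 = 0.

H_0 = Z,  H_1 = Z/2,  H_2 = 0.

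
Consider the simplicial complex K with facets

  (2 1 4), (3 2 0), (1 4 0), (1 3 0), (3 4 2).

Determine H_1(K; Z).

H_1 ≅ Z.

Order the vertices as 0 < 1 < 2 < 3 < 4. Listing each simplex with vertices in this order, K has dimension 2 with simplices:

  0-simplices (5): [0], [1], [2], [3], [4]
  1-simplices (10): [0,1], [0,2], [0,3], [0,4], [1,2], [1,3], [1,4], [2,3], [2,4], [3,4]
  2-simplices (5): [0,1,3], [0,1,4], [0,2,3], [1,2,4], [2,3,4]

giving chain groups C_0 ≅ Z^5, C_1 ≅ Z^10, C_2 ≅ Z^5.

The boundary map ∂_1: C_1 → C_0 is given by ∂[p,q] = [q] − [p]. For instance
  ∂[0,1] = [1] − [0].
As a 5×10 matrix over Z this has rank 4, with invariant factors (1,1,1,1).

Boundary ∂_2: C_2 → C_1 maps a triangle to the signed sum of its edges. For instance
  ∂[0,1,3] = [1,3] − [0,3] + [0,1],
  ∂[1,2,4] = [2,4] − [1,4] + [1,2].
The resulting 10×5 matrix has rank 5, and its Smith normal form has invariant factors (1,1,1,1,1).

Computing H_k = (kernel of ∂_k) / (image of ∂_{k+1}):

  H_1: rank ker ∂_1 − rank ∂_2 = (10 − 4) − 5 = 1, and the invariant factors of ∂_2 are all 1, so H_1 ≅ Z.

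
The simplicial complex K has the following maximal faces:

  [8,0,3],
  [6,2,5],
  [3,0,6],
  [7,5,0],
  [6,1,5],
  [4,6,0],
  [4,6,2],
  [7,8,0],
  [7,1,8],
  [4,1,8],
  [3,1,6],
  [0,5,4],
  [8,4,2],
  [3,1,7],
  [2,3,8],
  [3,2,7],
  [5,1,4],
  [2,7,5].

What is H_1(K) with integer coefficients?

Take the total order 0 < 1 < 2 < 3 < 4 < 5 < 6 < 7 < 8 on the vertex set. Then K (dimension 2) consists of the simplices:

  0-simplices (9): [0], [1], [2], [3], [4], [5], [6], [7], [8]
  1-simplices (27): (27 of them)
  2-simplices (18): [0,3,6], [0,3,8], [0,4,5], [0,4,6], [0,5,7], [0,7,8], [1,3,6], [1,3,7], [1,4,5], [1,4,8], [1,5,6], [1,7,8], [2,3,7], [2,3,8], [2,4,6], [2,4,8], [2,5,6], [2,5,7]

Hence C_0 ≅ Z^9, C_1 ≅ Z^27, C_2 ≅ Z^18.

The boundary map ∂_1: C_1 → C_0 is given by ∂[p,q] = [q] − [p].
The 9×27 boundary matrix has rank 8 and Smith normal form diag(1,1,1,1,1,1,1,1).

Boundary ∂_2: C_2 → C_1 acts by ∂[p,q,r] = [q,r] − [p,r] + [p,q]. For instance
  ∂[0,3,6] = [3,6] − [0,6] + [0,3],
  ∂[1,3,6] = [3,6] − [1,6] + [1,3].
The resulting 27×18 matrix has rank 18, and its Smith normal form has invariant factors (1,1,1,1,1,1,1,1,1,1,1,1,1,1,1,1,1,2).

From H_k ≅ ker(∂_k) / im(∂_{k+1}) we obtain:

  H_1: rank ker ∂_1 − rank ∂_2 = (27 − 8) − 18 = 1, and ∂_2 has invariant factor 2 > 1, so H_1 = Z × Z/2.

H_1 ≅ Z × Z/2.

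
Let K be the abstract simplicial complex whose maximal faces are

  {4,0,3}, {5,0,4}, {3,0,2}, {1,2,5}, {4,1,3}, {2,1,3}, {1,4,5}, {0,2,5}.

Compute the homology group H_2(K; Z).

K has 6 vertices, 12 edges, 8 triangles.
rank ∂_2 = 7, rank ∂_3 = 0 ⇒ b_2 = 8 − 7 − 0 = 1. So H_2 = Z.

H_2 = Z.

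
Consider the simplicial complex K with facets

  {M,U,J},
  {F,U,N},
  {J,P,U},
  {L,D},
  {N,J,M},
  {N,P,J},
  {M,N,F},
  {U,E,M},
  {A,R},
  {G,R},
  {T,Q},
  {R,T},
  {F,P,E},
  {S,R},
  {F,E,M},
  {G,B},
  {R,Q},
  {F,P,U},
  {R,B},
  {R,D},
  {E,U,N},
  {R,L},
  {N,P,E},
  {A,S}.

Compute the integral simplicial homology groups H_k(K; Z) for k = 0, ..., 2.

H_0 = Z^2,  H_1 = Z^4 ⊕ Z/2Z,  H_2 = 0.

Order the vertices as A < B < D < E < F < G < J < L < M < N < P < Q < R < S < T < U. Listing each simplex with vertices in this order, K has dimension 2 with simplices:

  0-simplices (16): A, B, D, E, F, G, J, L, M, N, P, Q, R, S, T, U
  1-simplices (30): AR, AS, BG, BR, DL, DR, EF, EM, EN, EP, EU, FM, FN, FP, FU, GR, JM, JN, JP, JU, LR, MN, MU, NP, NU, PU, QR, QT, RS, RT
  2-simplices (12): EFM, EFP, EMU, ENP, ENU, FMN, FNU, FPU, JMN, JMU, JNP, JPU

giving chain groups C_0 ≅ Z^16, C_1 ≅ Z^30, C_2 ≅ Z^12.

Boundary ∂_1: C_1 → C_0 maps an edge to its endpoints' difference, ∂[p,q] = q − p. For instance
  ∂GR = R − G.
This gives a 16×30 integer matrix of rank 14; reducing to Smith normal form yields diagonal entries (1,1,1,1,1,1,1,1,1,1,1,1,1,1).

The boundary map ∂_2: C_2 → C_1 acts by ∂[p,q,r] = [q,r] − [p,r] + [p,q]. For instance
  ∂JMN = MN − JN + JM,
  ∂EFM = FM − EM + EF.
The resulting 30×12 matrix has rank 12, and its Smith normal form has invariant factors (1,1,1,1,1,1,1,1,1,1,1,2).

Reading off H_k = ker ∂_k / im ∂_{k+1}:

  H_0: rank C_0 − rank ∂_1 = 16 − 14 = 2, and the invariant factors of ∂_1 are all 1, so H_0 = Z^2.
  H_1: rank ker ∂_1 − rank ∂_2 = (30 − 14) − 12 = 4, and ∂_2 has invariant factor 2 > 1, so H_1 = Z^4 ⊕ Z/2Z.
  H_2: rank ker ∂_2 − rank ∂_3 = (12 − 12) − 0 = 0, and there is no ∂_3, so H_2 = 0.

(K is a triangulation of the disjoint union of the real projective plane RP^2 and a wedge of 4 circles.)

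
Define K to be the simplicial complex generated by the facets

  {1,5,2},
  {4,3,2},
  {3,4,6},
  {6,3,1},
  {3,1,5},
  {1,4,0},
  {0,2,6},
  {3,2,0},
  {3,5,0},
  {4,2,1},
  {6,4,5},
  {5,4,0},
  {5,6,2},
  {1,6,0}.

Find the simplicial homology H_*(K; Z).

We work with the vertex ordering 0 < 1 < 2 < 3 < 4 < 5 < 6. The simplices of K, each written with vertices in increasing order, are:

  0-simplices (7): [0], [1], [2], [3], [4], [5], [6]
  1-simplices (21): [0,1], [0,2], [0,3], [0,4], [0,5], [0,6], [1,2], [1,3], [1,4], [1,5], [1,6], [2,3], [2,4], [2,5], [2,6], [3,4], [3,5], [3,6], [4,5], [4,6], [5,6]
  2-simplices (14): [0,1,4], [0,1,6], [0,2,3], [0,2,6], [0,3,5], [0,4,5], [1,2,4], [1,2,5], [1,3,5], [1,3,6], [2,3,4], [2,5,6], [3,4,6], [4,5,6]

Hence C_0 ≅ Z^7, C_1 ≅ Z^21, C_2 ≅ Z^14.

The boundary map ∂_1: C_1 → C_0 sends each edge [p,q] (with p < q) to q − p. For instance
  ∂[2,3] = [3] − [2].
This gives a 7×21 integer matrix of rank 6; reducing to Smith normal form yields diagonal entries (1,1,1,1,1,1).

∂_2: C_2 → C_1 maps a triangle to the signed sum of its edges. For instance
  ∂[1,3,6] = [3,6] − [1,6] + [1,3],
  ∂[0,2,6] = [2,6] − [0,6] + [0,2].
This gives a 21×14 integer matrix of rank 13; reducing to Smith normal form yields diagonal entries (1,1,1,1,1,1,1,1,1,1,1,1,1).

Computing H_k = (kernel of ∂_k) / (image of ∂_{k+1}):

  H_0: rank C_0 − rank ∂_1 = 7 − 6 = 1, and the invariant factors of ∂_1 are all 1, so H_0 = Z.
  H_1: rank ker ∂_1 − rank ∂_2 = (21 − 6) − 13 = 2, and the invariant factors of ∂_2 are all 1, so H_1 = Z^2.
  H_2: rank ker ∂_2 − rank ∂_3 = (14 − 13) − 0 = 1, and there is no ∂_3, so H_2 = Z.

As a check, the Euler characteristic is 7 − 21 + 14 = 0, which agrees with 1 − 2 + 1 = 0.

H_0 ≅ Z,  H_1 ≅ Z^2,  H_2 ≅ Z.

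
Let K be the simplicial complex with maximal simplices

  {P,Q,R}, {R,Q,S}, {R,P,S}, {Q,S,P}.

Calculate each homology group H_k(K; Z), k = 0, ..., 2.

K has 4 vertices, 6 edges, 4 triangles.
rank ∂_0 = 0, rank ∂_1 = 3 ⇒ b_0 = 4 − 0 − 3 = 1; all invariant factors of ∂_1 are 1 so no torsion. So H_0 ≅ Z.
rank ∂_1 = 3, rank ∂_2 = 3 ⇒ b_1 = 6 − 3 − 3 = 0; all invariant factors of ∂_2 are 1 so no torsion. So H_1 ≅ 0.
rank ∂_2 = 3, rank ∂_3 = 0 ⇒ b_2 = 4 − 3 − 0 = 1. So H_2 ≅ Z.

H_0 = Z,  H_1 = 0,  H_2 = Z.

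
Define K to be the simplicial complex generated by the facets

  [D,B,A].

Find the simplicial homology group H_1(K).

H_1 ≅ 0.

Take the total order A < B < D on the vertex set. Then K (dimension 2) consists of the simplices:

  0-simplices (3): A, B, D
  1-simplices (3): AB, AD, BD
  2-simplices (1): ABD

giving chain groups C_0 ≅ Z^3, C_1 ≅ Z^3, C_2 ≅ Z^1.

Boundary ∂_1: C_1 → C_0 sends each edge [p,q] (with p < q) to q − p. For instance
  ∂BD = D − B.
This gives a 3×3 integer matrix of rank 2; reducing to Smith normal form yields diagonal entries (1,1).

∂_2: C_2 → C_1 maps a triangle to the signed sum of its edges. For instance
  ∂ABD = BD − AD + AB.
As a 3×1 matrix over Z this has rank 1, with invariant factors (1).

Computing H_k = (kernel of ∂_k) / (image of ∂_{k+1}):

  H_1: rank ker ∂_1 − rank ∂_2 = (3 − 2) − 1 = 0, and the invariant factors of ∂_2 are all 1, so H_1 ≅ 0.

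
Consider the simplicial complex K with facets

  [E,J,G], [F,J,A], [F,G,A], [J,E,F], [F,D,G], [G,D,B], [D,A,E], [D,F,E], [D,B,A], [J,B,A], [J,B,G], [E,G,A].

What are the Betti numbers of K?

b_0 = 1, b_1 = 0, b_2 = 0.

Fix the vertex order A < B < D < E < F < G < J and write every simplex with vertices in increasing order. Then dim K = 2 and the simplices of K are:

  0-simplices (7): A, B, D, E, F, G, J
  1-simplices (18): AB, AD, AE, AF, AG, AJ, BD, BG, BJ, DE, DF, DG, EF, EG, EJ, FG, FJ, GJ
  2-simplices (12): ABD, ABJ, ADE, AEG, AFG, AFJ, BDG, BGJ, DEF, DFG, EFJ, EGJ

giving chain groups C_0 ≅ Z^7, C_1 ≅ Z^18, C_2 ≅ Z^12.

The boundary map ∂_1: C_1 → C_0 sends each edge [p,q] (with p < q) to q − p.
The resulting 7×18 matrix has rank 6, and its Smith normal form has invariant factors (1,1,1,1,1,1).

∂_2: C_2 → C_1 acts by ∂[p,q,r] = [q,r] − [p,r] + [p,q]. For instance
  ∂EGJ = GJ − EJ + EG,
  ∂DEF = EF − DF + DE.
As a 18×12 matrix over Z this has rank 12, with invariant factors (1,1,1,1,1,1,1,1,1,1,1,2).

Reading off H_k = ker ∂_k / im ∂_{k+1}:

  H_0: rank C_0 − rank ∂_1 = 7 − 6 = 1, and the invariant factors of ∂_1 are all 1, so H_0 = Z.
  H_1: rank ker ∂_1 − rank ∂_2 = (18 − 6) − 12 = 0, and ∂_2 has invariant factor 2 > 1, so H_1 = Z/2.
  H_2: rank ker ∂_2 − rank ∂_3 = (12 − 12) − 0 = 0, and there is no ∂_3, so H_2 = 0.

Hence the Betti numbers are b_0 = 1, b_1 = 0, b_2 = 0.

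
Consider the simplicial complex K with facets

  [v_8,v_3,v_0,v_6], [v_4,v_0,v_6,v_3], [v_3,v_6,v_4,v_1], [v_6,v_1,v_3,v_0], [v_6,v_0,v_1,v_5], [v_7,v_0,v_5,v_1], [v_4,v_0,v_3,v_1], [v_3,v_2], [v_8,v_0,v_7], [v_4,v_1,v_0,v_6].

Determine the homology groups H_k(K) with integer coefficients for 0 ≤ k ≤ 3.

H_0 = Z,  H_1 = 0,  H_2 = 0,  H_3 = Z.

We work with the vertex ordering v_0 < v_1 < v_2 < v_3 < v_4 < v_5 < v_6 < v_7 < v_8. The simplices of K, each written with vertices in increasing order, are:

  0-simplices (9): [v_0], [v_1], [v_2], [v_3], [v_4], [v_5], [v_6], [v_7], [v_8]
  1-simplices (21): (21 of them)
  2-simplices (20): (20 of them)
  3-simplices (8): [v_0,v_1,v_3,v_4], [v_0,v_1,v_3,v_6], [v_0,v_1,v_4,v_6], [v_0,v_1,v_5,v_6], [v_0,v_1,v_5,v_7], [v_0,v_3,v_4,v_6], [v_0,v_3,v_6,v_8], [v_1,v_3,v_4,v_6]

Hence C_0 ≅ Z^9, C_1 ≅ Z^21, C_2 ≅ Z^20, C_3 ≅ Z^8.

The boundary map ∂_1: C_1 → C_0 sends each edge [p,q] (with p < q) to q − p.
The resulting 9×21 matrix has rank 8, and its Smith normal form has invariant factors (1,1,1,1,1,1,1,1).

∂_2: C_2 → C_1 maps a triangle to the signed sum of its edges. For instance
  ∂[v_1,v_4,v_6] = [v_4,v_6] − [v_1,v_6] + [v_1,v_4],
  ∂[v_0,v_5,v_7] = [v_5,v_7] − [v_0,v_7] + [v_0,v_5].
The 21×20 boundary matrix has rank 13 and Smith normal form diag(1,1,1,1,1,1,1,1,1,1,1,1,1).

∂_3: C_3 → C_2 sends each 3-simplex σ to the alternating sum Σ_i (−1)^i (σ with its i-th vertex removed). For instance
  ∂[v_0,v_1,v_4,v_6] = [v_1,v_4,v_6] − [v_0,v_4,v_6] + [v_0,v_1,v_6] − [v_0,v_1,v_4],
  ∂[v_0,v_1,v_3,v_4] = [v_1,v_3,v_4] − [v_0,v_3,v_4] + [v_0,v_1,v_4] − [v_0,v_1,v_3].
As a 20×8 matrix over Z this has rank 7, with invariant factors (1,1,1,1,1,1,1).

Now H_k = ker ∂_k / im ∂_{k+1}, so:

  H_0: rank C_0 − rank ∂_1 = 9 − 8 = 1, and the invariant factors of ∂_1 are all 1, so H_0 ≅ Z.
  H_1: rank ker ∂_1 − rank ∂_2 = (21 − 8) − 13 = 0, and the invariant factors of ∂_2 are all 1, so H_1 ≅ 0.
  H_2: rank ker ∂_2 − rank ∂_3 = (20 − 13) − 7 = 0, and the invariant factors of ∂_3 are all 1, so H_2 ≅ 0.
  H_3: rank ker ∂_3 − rank ∂_4 = (8 − 7) − 0 = 1, and there is no ∂_4, so H_3 ≅ Z.

As a check, the Euler characteristic is 9 − 21 + 20 − 8 = 0, which agrees with 1 − 0 + 0 − 1 = 0.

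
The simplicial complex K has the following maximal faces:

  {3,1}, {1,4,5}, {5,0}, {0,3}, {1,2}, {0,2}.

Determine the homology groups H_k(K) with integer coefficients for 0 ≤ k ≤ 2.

Fix the vertex order 0 < 1 < 2 < 3 < 4 < 5 and write every simplex with vertices in increasing order. Then dim K = 2 and the simplices of K are:

  0-simplices (6): [0], [1], [2], [3], [4], [5]
  1-simplices (8): [0,2], [0,3], [0,5], [1,2], [1,3], [1,4], [1,5], [4,5]
  2-simplices (1): [1,4,5]

giving chain groups C_0 ≅ Z^6, C_1 ≅ Z^8, C_2 ≅ Z^1.

Boundary ∂_1: C_1 → C_0 sends each edge [p,q] (with p < q) to q − p. For instance
  ∂[1,3] = [3] − [1].
This gives a 6×8 integer matrix of rank 5; reducing to Smith normal form yields diagonal entries (1,1,1,1,1).

Boundary ∂_2: C_2 → C_1 sends each 2-simplex [p,q,r] to [q,r] − [p,r] + [p,q]. For instance
  ∂[1,4,5] = [4,5] − [1,5] + [1,4].
As a 8×1 matrix over Z this has rank 1, with invariant factors (1).

Now H_k = ker ∂_k / im ∂_{k+1}, so:

  H_0: rank C_0 − rank ∂_1 = 6 − 5 = 1, and the invariant factors of ∂_1 are all 1, so H_0 = Z.
  H_1: rank ker ∂_1 − rank ∂_2 = (8 − 5) − 1 = 2, and the invariant factors of ∂_2 are all 1, so H_1 = Z^2.
  H_2: rank ker ∂_2 − rank ∂_3 = (1 − 1) − 0 = 0, and there is no ∂_3, so H_2 = 0.

H_0 ≅ Z,  H_1 ≅ Z^2,  H_2 = 0.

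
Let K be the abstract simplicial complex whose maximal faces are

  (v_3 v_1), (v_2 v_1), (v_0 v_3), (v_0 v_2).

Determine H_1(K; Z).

Order the vertices as v_0 < v_1 < v_2 < v_3. Listing each simplex with vertices in this order, K has dimension 1 with simplices:

  0-simplices (4): [v_0], [v_1], [v_2], [v_3]
  1-simplices (4): [v_0,v_2], [v_0,v_3], [v_1,v_2], [v_1,v_3]

Hence C_0 ≅ Z^4, C_1 ≅ Z^4.

The boundary map ∂_1: C_1 → C_0 is given by ∂[p,q] = [q] − [p].
This gives a 4×4 integer matrix of rank 3; reducing to Smith normal form yields diagonal entries (1,1,1).

Reading off H_k = ker ∂_k / im ∂_{k+1}:

  H_1: rank ker ∂_1 − rank ∂_2 = (4 − 3) − 0 = 1, and there is no ∂_2, so H_1 ≅ Z.

(K is a triangulation of the circle S^1.)

H_1 ≅ Z.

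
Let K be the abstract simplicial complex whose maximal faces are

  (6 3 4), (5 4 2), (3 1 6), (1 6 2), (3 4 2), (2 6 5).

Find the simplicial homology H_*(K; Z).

H_0 ≅ Z,  H_1 ≅ Z,  H_2 = 0.

Take the total order 1 < 2 < 3 < 4 < 5 < 6 on the vertex set. Then K (dimension 2) consists of the simplices:

  0-simplices (6): [1], [2], [3], [4], [5], [6]
  1-simplices (12): [1,2], [1,3], [1,6], [2,3], [2,4], [2,5], [2,6], [3,4], [3,6], [4,5], [4,6], [5,6]
  2-simplices (6): [1,2,6], [1,3,6], [2,3,4], [2,4,5], [2,5,6], [3,4,6]

so the chain groups are C_0 ≅ Z^6, C_1 ≅ Z^12, C_2 ≅ Z^6.

The boundary map ∂_1: C_1 → C_0 sends each edge [p,q] (with p < q) to q − p. For instance
  ∂[3,6] = [6] − [3].
This gives a 6×12 integer matrix of rank 5; reducing to Smith normal form yields diagonal entries (1,1,1,1,1).

The boundary map ∂_2: C_2 → C_1 sends each 2-simplex [p,q,r] to [q,r] − [p,r] + [p,q]. For instance
  ∂[1,2,6] = [2,6] − [1,6] + [1,2],
  ∂[2,3,4] = [3,4] − [2,4] + [2,3].
As a 12×6 matrix over Z this has rank 6, with invariant factors (1,1,1,1,1,1).

From H_k ≅ ker(∂_k) / im(∂_{k+1}) we obtain:

  H_0: rank C_0 − rank ∂_1 = 6 − 5 = 1, and the invariant factors of ∂_1 are all 1, so H_0 = Z.
  H_1: rank ker ∂_1 − rank ∂_2 = (12 − 5) − 6 = 1, and the invariant factors of ∂_2 are all 1, so H_1 = Z.
  H_2: rank ker ∂_2 − rank ∂_3 = (6 − 6) − 0 = 0, and there is no ∂_3, so H_2 = 0.

As a check, the Euler characteristic is 6 − 12 + 6 = 0, which agrees with 1 − 1 + 0 = 0.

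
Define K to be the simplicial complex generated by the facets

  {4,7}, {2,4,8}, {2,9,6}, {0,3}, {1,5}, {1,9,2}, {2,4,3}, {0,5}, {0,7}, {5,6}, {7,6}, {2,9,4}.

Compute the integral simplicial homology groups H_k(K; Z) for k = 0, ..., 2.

H_0 = Z,  H_1 = Z^4,  H_2 = 0.

Fix the vertex order 0 < 1 < 2 < 3 < 4 < 5 < 6 < 7 < 8 < 9 and write every simplex with vertices in increasing order. Then dim K = 2 and the simplices of K are:

  0-simplices (10): [0], [1], [2], [3], [4], [5], [6], [7], [8], [9]
  1-simplices (18): [0,3], [0,5], [0,7], [1,2], [1,5], [1,9], [2,3], [2,4], [2,6], [2,8], [2,9], [3,4], [4,7], [4,8], [4,9], [5,6], [6,7], [6,9]
  2-simplices (5): [1,2,9], [2,3,4], [2,4,8], [2,4,9], [2,6,9]

Hence C_0 ≅ Z^10, C_1 ≅ Z^18, C_2 ≅ Z^5.

∂_1: C_1 → C_0 is given by ∂[p,q] = [q] − [p]. For instance
  ∂[0,3] = [3] − [0].
This gives a 10×18 integer matrix of rank 9; reducing to Smith normal form yields diagonal entries (1,1,1,1,1,1,1,1,1).

The boundary map ∂_2: C_2 → C_1 maps a triangle to the signed sum of its edges. For instance
  ∂[2,6,9] = [6,9] − [2,9] + [2,6],
  ∂[1,2,9] = [2,9] − [1,9] + [1,2].
The resulting 18×5 matrix has rank 5, and its Smith normal form has invariant factors (1,1,1,1,1).

Now H_k = ker ∂_k / im ∂_{k+1}, so:

  H_0: rank C_0 − rank ∂_1 = 10 − 9 = 1, and the invariant factors of ∂_1 are all 1, so H_0 = Z.
  H_1: rank ker ∂_1 − rank ∂_2 = (18 − 9) − 5 = 4, and the invariant factors of ∂_2 are all 1, so H_1 = Z^4.
  H_2: rank ker ∂_2 − rank ∂_3 = (5 − 5) − 0 = 0, and there is no ∂_3, so H_2 = 0.

As a check, the Euler characteristic is 10 − 18 + 5 = -3, which agrees with 1 − 4 + 0 = -3.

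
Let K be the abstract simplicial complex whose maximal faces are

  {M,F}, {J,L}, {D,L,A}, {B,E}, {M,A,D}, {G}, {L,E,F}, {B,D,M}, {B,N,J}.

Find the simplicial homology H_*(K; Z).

Order the vertices as A < B < D < E < F < G < J < L < M < N. Listing each simplex with vertices in this order, K has dimension 2 with simplices:

  0-simplices (10): A, B, D, E, F, G, J, L, M, N
  1-simplices (16): AD, AL, AM, BD, BE, BJ, BM, BN, DL, DM, EF, EL, FL, FM, JL, JN
  2-simplices (5): ADL, ADM, BDM, BJN, EFL

giving chain groups C_0 ≅ Z^10, C_1 ≅ Z^16, C_2 ≅ Z^5.

∂_1: C_1 → C_0 sends each edge [p,q] (with p < q) to q − p. For instance
  ∂DL = L − D.
The resulting 10×16 matrix has rank 8, and its Smith normal form has invariant factors (1,1,1,1,1,1,1,1).

Boundary ∂_2: C_2 → C_1 sends each 2-simplex [p,q,r] to [q,r] − [p,r] + [p,q]. For instance
  ∂ADL = DL − AL + AD,
  ∂EFL = FL − EL + EF.
The 16×5 boundary matrix has rank 5 and Smith normal form diag(1,1,1,1,1).

Now H_k = ker ∂_k / im ∂_{k+1}, so:

  H_0: rank C_0 − rank ∂_1 = 10 − 8 = 2, and the invariant factors of ∂_1 are all 1, so H_0 = Z^2.
  H_1: rank ker ∂_1 − rank ∂_2 = (16 − 8) − 5 = 3, and the invariant factors of ∂_2 are all 1, so H_1 = Z^3.
  H_2: rank ker ∂_2 − rank ∂_3 = (5 − 5) − 0 = 0, and there is no ∂_3, so H_2 = 0.

As a check, the Euler characteristic is 10 − 16 + 5 = -1, which agrees with 2 − 3 + 0 = -1.

H_0 = Z^2,  H_1 = Z^3,  H_2 = 0.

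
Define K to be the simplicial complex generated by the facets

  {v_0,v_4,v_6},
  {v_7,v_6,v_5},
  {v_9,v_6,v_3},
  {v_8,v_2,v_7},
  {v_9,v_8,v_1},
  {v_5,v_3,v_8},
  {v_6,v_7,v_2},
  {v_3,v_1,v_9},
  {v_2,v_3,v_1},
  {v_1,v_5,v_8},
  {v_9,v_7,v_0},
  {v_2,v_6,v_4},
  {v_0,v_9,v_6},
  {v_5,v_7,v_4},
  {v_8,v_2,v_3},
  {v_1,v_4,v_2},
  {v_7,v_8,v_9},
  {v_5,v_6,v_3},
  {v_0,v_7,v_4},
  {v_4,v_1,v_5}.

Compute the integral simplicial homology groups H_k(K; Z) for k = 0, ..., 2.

We work with the vertex ordering v_0 < v_1 < v_2 < v_3 < v_4 < v_5 < v_6 < v_7 < v_8 < v_9. The simplices of K, each written with vertices in increasing order, are:

  0-simplices (10): [v_0], [v_1], [v_2], [v_3], [v_4], [v_5], [v_6], [v_7], [v_8], [v_9]
  1-simplices (30): (30 of them)
  2-simplices (20): (20 of them)

giving chain groups C_0 ≅ Z^10, C_1 ≅ Z^30, C_2 ≅ Z^20.

Boundary ∂_1: C_1 → C_0 sends each edge [p,q] (with p < q) to q − p.
As a 10×30 matrix over Z this has rank 9, with invariant factors (1,1,1,1,1,1,1,1,1).

Boundary ∂_2: C_2 → C_1 sends each 2-simplex [p,q,r] to [q,r] − [p,r] + [p,q]. For instance
  ∂[v_2,v_7,v_8] = [v_7,v_8] − [v_2,v_8] + [v_2,v_7],
  ∂[v_1,v_5,v_8] = [v_5,v_8] − [v_1,v_8] + [v_1,v_5].
This gives a 30×20 integer matrix of rank 20; reducing to Smith normal form yields diagonal entries (1,1,1,1,1,1,1,1,1,1,1,1,1,1,1,1,1,1,1,2).

From H_k ≅ ker(∂_k) / im(∂_{k+1}) we obtain:

  H_0: rank C_0 − rank ∂_1 = 10 − 9 = 1, and the invariant factors of ∂_1 are all 1, so H_0 = Z.
  H_1: rank ker ∂_1 − rank ∂_2 = (30 − 9) − 20 = 1, and ∂_2 has invariant factor 2 > 1, so H_1 = Z ⊕ Z/2.
  H_2: rank ker ∂_2 − rank ∂_3 = (20 − 20) − 0 = 0, and there is no ∂_3, so H_2 = 0.

H_0 ≅ Z,  H_1 ≅ Z ⊕ Z/2,  H_2 = 0.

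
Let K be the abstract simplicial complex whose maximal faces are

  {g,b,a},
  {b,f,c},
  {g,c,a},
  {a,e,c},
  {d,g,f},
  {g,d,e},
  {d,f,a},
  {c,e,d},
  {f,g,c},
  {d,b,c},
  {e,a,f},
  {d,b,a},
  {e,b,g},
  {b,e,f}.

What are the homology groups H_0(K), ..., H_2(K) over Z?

Fix the vertex order a < b < c < d < e < f < g and write every simplex with vertices in increasing order. Then dim K = 2 and the simplices of K are:

  0-simplices (7): a, b, c, d, e, f, g
  1-simplices (21): ab, ac, ad, ae, af, ag, bc, bd, be, bf, bg, cd, ce, cf, cg, de, df, dg, ef, eg, fg
  2-simplices (14): abd, abg, ace, acg, adf, aef, bcd, bcf, bef, beg, cde, cfg, deg, dfg

giving chain groups C_0 ≅ Z^7, C_1 ≅ Z^21, C_2 ≅ Z^14.

The boundary map ∂_1: C_1 → C_0 sends each edge [p,q] (with p < q) to q − p. For instance
  ∂fg = g − f.
This gives a 7×21 integer matrix of rank 6; reducing to Smith normal form yields diagonal entries (1,1,1,1,1,1).

The boundary map ∂_2: C_2 → C_1 acts by ∂[p,q,r] = [q,r] − [p,r] + [p,q]. For instance
  ∂dfg = fg − dg + df,
  ∂cfg = fg − cg + cf.
As a 21×14 matrix over Z this has rank 13, with invariant factors (1,1,1,1,1,1,1,1,1,1,1,1,1).

From H_k ≅ ker(∂_k) / im(∂_{k+1}) we obtain:

  H_0: rank C_0 − rank ∂_1 = 7 − 6 = 1, and the invariant factors of ∂_1 are all 1, so H_0 = Z.
  H_1: rank ker ∂_1 − rank ∂_2 = (21 − 6) − 13 = 2, and the invariant factors of ∂_2 are all 1, so H_1 = Z^2.
  H_2: rank ker ∂_2 − rank ∂_3 = (14 − 13) − 0 = 1, and there is no ∂_3, so H_2 = Z.

As a check, the Euler characteristic is 7 − 21 + 14 = 0, which agrees with 1 − 2 + 1 = 0.

H_0 = Z,  H_1 = Z^2,  H_2 = Z.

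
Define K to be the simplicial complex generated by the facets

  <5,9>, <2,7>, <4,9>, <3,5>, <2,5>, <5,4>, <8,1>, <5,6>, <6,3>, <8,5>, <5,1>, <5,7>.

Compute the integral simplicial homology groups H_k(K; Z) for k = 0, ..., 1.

H_0 ≅ Z,  H_1 ≅ Z^4.

Fix the vertex order 1 < 2 < 3 < 4 < 5 < 6 < 7 < 8 < 9 and write every simplex with vertices in increasing order. Then dim K = 1 and the simplices of K are:

  0-simplices (9): [1], [2], [3], [4], [5], [6], [7], [8], [9]
  1-simplices (12): [1,5], [1,8], [2,5], [2,7], [3,5], [3,6], [4,5], [4,9], [5,6], [5,7], [5,8], [5,9]

giving chain groups C_0 ≅ Z^9, C_1 ≅ Z^12.

The boundary map ∂_1: C_1 → C_0 is given by ∂[p,q] = [q] − [p].
The 9×12 boundary matrix has rank 8 and Smith normal form diag(1,1,1,1,1,1,1,1).

Computing H_k = (kernel of ∂_k) / (image of ∂_{k+1}):

  H_0: rank C_0 − rank ∂_1 = 9 − 8 = 1, and the invariant factors of ∂_1 are all 1, so H_0 = Z.
  H_1: rank ker ∂_1 − rank ∂_2 = (12 − 8) − 0 = 4, and there is no ∂_2, so H_1 = Z^4.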